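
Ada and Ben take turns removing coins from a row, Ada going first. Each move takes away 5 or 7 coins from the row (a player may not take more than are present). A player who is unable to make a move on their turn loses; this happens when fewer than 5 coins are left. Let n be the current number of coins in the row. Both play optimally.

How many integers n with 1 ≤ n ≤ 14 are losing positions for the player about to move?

Build the W/L table. Terminal = L. A non-terminal position is W if it has a move to some L; otherwise it is L.
n=0: no move → L
n=1: no move → L
n=2: no move → L
n=3: no move → L
n=4: no move → L
n=5: →0(L), so W
n=6: →1(L), so W
n=7: →2(L), so W
n=8: →3(L), so W
n=9: →4(L), so W
n=10: →3(L), so W
n=11: →4(L), so W
n=12: →7(W), 5(W) — all W, so L
n=13: →8(W), 6(W) — all W, so L
n=14: →9(W), 7(W) — all W, so L
L entries with 1 ≤ n ≤ 14 (n=0 is outside the asked range and is not counted): n = 1, 2, 3, 4, 12, 13, 14; that makes 7.

7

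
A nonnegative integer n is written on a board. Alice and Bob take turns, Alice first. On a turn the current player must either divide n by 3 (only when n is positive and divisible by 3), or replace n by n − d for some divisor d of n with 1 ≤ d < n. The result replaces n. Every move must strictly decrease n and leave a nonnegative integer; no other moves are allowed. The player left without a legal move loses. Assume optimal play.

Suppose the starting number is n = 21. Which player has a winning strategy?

Label each position W (a win for the player to move) or L (a loss). A position with no legal move is L; any other position is W exactly when some move reaches an L, and L when every move reaches a W.
n=0: no move → L
n=1: no move → L
n=2: reaches L-position 1 → W
n=3: reaches L-position 1 → W
n=4: only reaches 2(W), 3(W), all W → L
n=5: reaches L-position 4 → W
n=6: reaches L-position 4 → W
n=7: only reaches 6(W), which is W → L
n=8: reaches L-position 4 → W
n=9: only reaches 3(W), 6(W), 8(W), all W → L
n=10: reaches L-position 9 → W
n=11: only reaches 10(W), which is W → L
n=12: reaches L-position 4 → W
n=13: only reaches 12(W), which is W → L
n=14: reaches L-position 7 → W
n=15: only reaches 5(W), 10(W), 12(W), 14(W), all W → L
n=16: reaches L-position 15 → W
n=17: only reaches 16(W), which is W → L
n=18: reaches L-position 9 → W
n=19: only reaches 18(W), which is W → L
n=20: reaches L-position 15 → W
n=21: reaches L-position 7 → W
The starting position 21 is W: Alice should move to 7, handing over an L position.

Alice wins.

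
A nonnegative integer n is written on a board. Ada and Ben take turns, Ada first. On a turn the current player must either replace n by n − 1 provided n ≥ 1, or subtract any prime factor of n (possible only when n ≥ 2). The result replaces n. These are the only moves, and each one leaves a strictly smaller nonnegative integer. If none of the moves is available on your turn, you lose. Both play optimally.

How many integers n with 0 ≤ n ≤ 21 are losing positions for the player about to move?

Compute win/loss labels from the base case upward. A position with no move is L. Any other position is W if it can reach an L in one move, else L.
n=0: no move → L
n=1: →0(L), so W
n=2: →0(L), so W
n=3: →0(L), so W
n=4: →2(W), 3(W) — all W, so L
n=5: →0(L), so W
n=6: →4(L), so W
n=7: →0(L), so W
n=8: →6(W), 7(W) — all W, so L
n=9: →8(L), so W
n=10: →8(L), so W
n=11: →0(L), so W
n=12: →9(W), 10(W), 11(W) — all W, so L
n=13: →0(L), so W
n=14: →12(L), so W
n=15: →12(L), so W
n=16: →14(W), 15(W) — all W, so L
n=17: →0(L), so W
n=18: →16(L), so W
n=19: →0(L), so W
n=20: →15(W), 18(W), 19(W) — all W, so L
n=21: →20(L), so W
L entries with 0 ≤ n ≤ 21: n = 0, 4, 8, 12, 16, 20; that makes 6.

6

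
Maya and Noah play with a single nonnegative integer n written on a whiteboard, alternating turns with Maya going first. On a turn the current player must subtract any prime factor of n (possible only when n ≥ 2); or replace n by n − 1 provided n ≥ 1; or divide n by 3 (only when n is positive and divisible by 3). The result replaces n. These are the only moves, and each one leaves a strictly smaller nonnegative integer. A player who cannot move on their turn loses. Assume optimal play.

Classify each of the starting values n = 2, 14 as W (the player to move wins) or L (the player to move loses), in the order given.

Build the W/L table. Terminal = L. A non-terminal position is W if it has a move to some L; otherwise it is L.
n=0: no move → L
n=1: →0(L), so W
n=2: →0(L), so W
n=3: →0(L), so W
n=4: →2(W), 3(W) — all W, so L
n=5: →0(L), so W
n=6: →4(L), so W
n=7: →0(L), so W
n=8: →6(W), 7(W) — all W, so L
n=9: →8(L), so W
n=10: →8(L), so W
n=11: →0(L), so W
n=12: →4(L), so W
n=13: →0(L), so W
n=14: →7(W), 12(W), 13(W) — all W, so L

2: W, 14: L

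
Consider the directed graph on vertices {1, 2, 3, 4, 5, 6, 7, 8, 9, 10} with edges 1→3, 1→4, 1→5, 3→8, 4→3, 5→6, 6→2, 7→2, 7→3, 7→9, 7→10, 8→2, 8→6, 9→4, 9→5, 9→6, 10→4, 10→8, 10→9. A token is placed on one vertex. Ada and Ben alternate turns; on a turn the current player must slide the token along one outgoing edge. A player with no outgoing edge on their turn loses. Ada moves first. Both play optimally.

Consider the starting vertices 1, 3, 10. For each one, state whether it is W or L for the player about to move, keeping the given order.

Classify positions by backward induction: terminal positions (no move available) are L. From any other position, the mover wins iff some move reaches an L.
Every edge goes from a vertex to one that appears earlier in the order 2, 6, 8, 3, 4, 5, 1, 9, 10, 7, so processing vertices in that order labels each vertex after all of its successors.
2: no outgoing edge → L
6: reaches L-position 2 → W
8: reaches L-position 2 → W
3: only reaches 8(W), which is W → L
4: reaches L-position 3 → W
5: only reaches 6(W), which is W → L
1: reaches L-position 5 → W
9: reaches L-position 5 → W
10: only reaches 9(W), 4(W), 8(W), all W → L
7: reaches L-position 10 → W

1: W, 3: L, 10: L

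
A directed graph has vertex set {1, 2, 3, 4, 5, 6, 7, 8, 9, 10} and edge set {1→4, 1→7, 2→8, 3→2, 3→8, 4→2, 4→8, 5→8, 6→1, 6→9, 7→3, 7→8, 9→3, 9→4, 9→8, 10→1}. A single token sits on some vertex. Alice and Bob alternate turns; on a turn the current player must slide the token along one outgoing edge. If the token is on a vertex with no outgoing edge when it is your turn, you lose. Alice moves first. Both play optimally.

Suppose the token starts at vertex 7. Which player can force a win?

Classify positions by backward induction: terminal positions (no move available) are L. From any other position, the mover wins iff some move reaches an L.
Every edge goes from a vertex to one that appears earlier in the order 8, 2, 4, 5, 3, 7, 9, 1, 10, 6, so processing vertices in that order labels each vertex after all of its successors.
8: no outgoing edge → L
2: reaches L-position 8 → W
4: reaches L-position 8 → W
5: reaches L-position 8 → W
3: reaches L-position 8 → W
7: reaches L-position 8 → W
9: reaches L-position 8 → W
1: only reaches 7(W), 4(W), all W → L
10: reaches L-position 1 → W
6: reaches L-position 1 → W
The starting position 7 is W: Alice should move to 8, handing over an L position.

Alice wins.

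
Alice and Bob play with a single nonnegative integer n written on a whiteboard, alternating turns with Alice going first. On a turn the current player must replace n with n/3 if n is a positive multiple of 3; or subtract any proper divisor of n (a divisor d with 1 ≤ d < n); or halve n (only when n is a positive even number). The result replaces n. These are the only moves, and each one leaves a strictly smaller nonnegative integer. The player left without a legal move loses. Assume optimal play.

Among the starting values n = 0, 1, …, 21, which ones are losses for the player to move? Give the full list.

Use the standard recursion: the mover loses at a terminal position; elsewhere, the mover wins exactly when some move hands the opponent an L position.
n=0: no move → L
n=1: no move → L
n=2: reaches L-position 1 → W
n=3: reaches L-position 1 → W
n=4: only reaches 2(W), 3(W), all W → L
n=5: reaches L-position 4 → W
n=6: reaches L-position 4 → W
n=7: only reaches 6(W), which is W → L
n=8: reaches L-position 4 → W
n=9: only reaches 3(W), 6(W), 8(W), all W → L
n=10: reaches L-position 9 → W
n=11: only reaches 10(W), which is W → L
n=12: reaches L-position 4 → W
n=13: only reaches 12(W), which is W → L
n=14: reaches L-position 7 → W
n=15: only reaches 5(W), 10(W), 12(W), 14(W), all W → L
n=16: reaches L-position 15 → W
n=17: only reaches 16(W), which is W → L
n=18: reaches L-position 9 → W
n=19: only reaches 18(W), which is W → L
n=20: reaches L-position 15 → W
n=21: reaches L-position 7 → W
Reading off the rows marked L gives the requested list; there are 10 such values of n.

0, 1, 4, 7, 9, 11, 13, 15, 17, 19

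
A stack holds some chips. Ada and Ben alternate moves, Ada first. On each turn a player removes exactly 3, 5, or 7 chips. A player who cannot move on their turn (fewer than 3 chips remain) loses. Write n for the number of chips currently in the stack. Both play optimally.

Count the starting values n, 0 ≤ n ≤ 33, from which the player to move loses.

Positions with no move are L. A position that does have a move is losing for the player to move precisely when every available move leads to a winning position for the opponent. Fill in the labels:
n=0: no move → L
n=1: no move → L
n=2: no move → L
n=3: →0(L), so W
n=4: →1(L), so W
n=5: →2(L), so W
n=6: →1(L), so W
n=7: →2(L), so W
n=8: →1(L), so W
n=9: →2(L), so W
n=10: →7(W), 5(W), 3(W) — all W, so L
n=11: →8(W), 6(W), 4(W) — all W, so L
n=12: →9(W), 7(W), 5(W) — all W, so L
n=13: →10(L), so W
n=14: →11(L), so W
n=15: →12(L), so W
n=16: →11(L), so W
n=17: →12(L), so W
n=18: →11(L), so W
n=19: →12(L), so W
n=20: →17(W), 15(W), 13(W) — all W, so L
n=21: →18(W), 16(W), 14(W) — all W, so L
n=22: →19(W), 17(W), 15(W) — all W, so L
n=23: →20(L), so W
n=24: →21(L), so W
n=25: →22(L), so W
n=26: →21(L), so W
n=27: →22(L), so W
n=28: →21(L), so W
n=29: →22(L), so W
n=30: →27(W), 25(W), 23(W) — all W, so L
n=31: →28(W), 26(W), 24(W) — all W, so L
n=32: →29(W), 27(W), 25(W) — all W, so L
n=33: →30(L), so W
L entries with 0 ≤ n ≤ 33: n = 0, 1, 2, 10, 11, 12, 20, 21, 22, 30, 31, 32; that makes 12.

12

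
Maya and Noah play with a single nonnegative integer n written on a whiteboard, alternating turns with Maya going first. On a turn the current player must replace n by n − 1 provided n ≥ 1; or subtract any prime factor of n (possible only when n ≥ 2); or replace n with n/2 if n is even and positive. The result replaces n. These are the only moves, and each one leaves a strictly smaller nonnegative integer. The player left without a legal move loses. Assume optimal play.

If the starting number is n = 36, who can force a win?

Use the standard recursion: the mover loses at a terminal position; elsewhere, the mover wins exactly when some move hands the opponent an L position.
n=0: no move → L
n=1: reaches L-position 0 → W
n=2: reaches L-position 0 → W
n=3: reaches L-position 0 → W
n=4: only reaches 2(W), 3(W), all W → L
n=5: reaches L-position 0 → W
n=6: reaches L-position 4 → W
n=7: reaches L-position 0 → W
n=8: reaches L-position 4 → W
n=9: only reaches 6(W), 8(W), all W → L
n=10: reaches L-position 9 → W
n=11: reaches L-position 0 → W
n=12: reaches L-position 9 → W
n=13: reaches L-position 0 → W
n=14: only reaches 7(W), 12(W), 13(W), all W → L
n=15: reaches L-position 14 → W
n=16: reaches L-position 14 → W
n=17: reaches L-position 0 → W
n=18: reaches L-position 9 → W
n=19: reaches L-position 0 → W
n=20: only reaches 10(W), 15(W), 18(W), 19(W), all W → L
n=21: reaches L-position 14 → W
n=22: reaches L-position 20 → W
n=23: reaches L-position 0 → W
n=24: only reaches 12(W), 21(W), 22(W), 23(W), all W → L
n=25: reaches L-position 20 → W
n=26: reaches L-position 24 → W
n=27: reaches L-position 24 → W
n=28: reaches L-position 14 → W
n=29: reaches L-position 0 → W
n=30: only reaches 15(W), 25(W), 27(W), 28(W), 29(W), all W → L
n=31: reaches L-position 0 → W
n=32: reaches L-position 30 → W
n=33: reaches L-position 30 → W
n=34: only reaches 17(W), 32(W), 33(W), all W → L
n=35: reaches L-position 30 → W
n=36: reaches L-position 34 → W
The starting position 36 is W: Maya should move to 34, handing over an L position.

Maya wins.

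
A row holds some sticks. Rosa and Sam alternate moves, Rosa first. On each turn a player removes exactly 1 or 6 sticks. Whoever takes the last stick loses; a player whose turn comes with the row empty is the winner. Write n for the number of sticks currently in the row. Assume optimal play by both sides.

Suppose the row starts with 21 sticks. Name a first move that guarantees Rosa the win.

Remove 6, leaving 15.

Compute win/loss labels from the base case upward. A position with no move is W. Any other position is W if it can reach an L in one move, else L.
n=0: no move; the opponent has just taken the last stick and therefore loses → W
n=1: only reaches 0(W), which is W → L
n=2: reaches L-position 1 → W
n=3: only reaches 2(W), which is W → L
n=4: reaches L-position 3 → W
n=5: only reaches 4(W), which is W → L
n=6: reaches L-position 5 → W
n=7: reaches L-position 1 → W
n=8: only reaches 7(W), 2(W), all W → L
n=9: reaches L-position 8 → W
n=10: only reaches 9(W), 4(W), all W → L
n=11: reaches L-position 10 → W
n=12: only reaches 11(W), 6(W), all W → L
n=13: reaches L-position 12 → W
n=14: reaches L-position 8 → W
n=15: only reaches 14(W), 9(W), all W → L
n=16: reaches L-position 15 → W
n=17: only reaches 16(W), 11(W), all W → L
n=18: reaches L-position 17 → W
n=19: only reaches 18(W), 13(W), all W → L
n=20: reaches L-position 19 → W
n=21: reaches L-position 15 → W
From 21, the L positions reachable in one move are: 15.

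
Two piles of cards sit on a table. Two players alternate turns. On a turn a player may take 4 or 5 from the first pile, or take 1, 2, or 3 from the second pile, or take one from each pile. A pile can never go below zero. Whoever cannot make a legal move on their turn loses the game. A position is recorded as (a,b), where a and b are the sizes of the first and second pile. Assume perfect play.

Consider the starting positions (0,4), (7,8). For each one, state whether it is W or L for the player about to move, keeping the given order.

Compute win/loss labels from the base case upward. A position with no move is L. Any other position is W if it can reach an L in one move, else L.
No move ever increases a pile, so every position that can arise here has a ≤ 7 and b ≤ 8; it is enough to label the cells with 0 ≤ a ≤ 7 and 0 ≤ b ≤ 8.
Every move lowers a or b (never raises either), so fill the grid row by row in increasing a, and left to right within a row: each cell's successors are then already labelled.
      b=0  b=1  b=2  b=3  b=4  b=5  b=6  b=7  b=8
a=0:    L    W    W    W    L    W    W    W    L
a=1:    L    W    W    W    L    W    W    W    L
a=2:    L    W    W    W    L    W    W    W    L
a=3:    L    W    W    W    L    W    W    W    L
a=4:    W    W    L    W    W    W    L    W    W
a=5:    W    L    W    W    W    L    W    W    W
a=6:    W    L    W    W    W    L    W    W    W
a=7:    W    L    W    W    W    L    W    W    W
Cells with no legal move (terminal, hence L): (0,0), (1,0), (2,0), (3,0).
The remaining L cells, each justified by listing all of its moves:
(0,4): only reaches (0,3)(W), (0,2)(W), (0,1)(W), all W → L
(0,8): only reaches (0,7)(W), (0,6)(W), (0,5)(W), all W → L
(1,4): only reaches (1,3)(W), (1,2)(W), (1,1)(W), (0,3)(W), all W → L
(1,8): only reaches (1,7)(W), (1,6)(W), (1,5)(W), (0,7)(W), all W → L
(2,4): only reaches (2,3)(W), (2,2)(W), (2,1)(W), (1,3)(W), all W → L
(2,8): only reaches (2,7)(W), (2,6)(W), (2,5)(W), (1,7)(W), all W → L
(3,4): only reaches (3,3)(W), (3,2)(W), (3,1)(W), (2,3)(W), all W → L
(3,8): only reaches (3,7)(W), (3,6)(W), (3,5)(W), (2,7)(W), all W → L
(4,2): only reaches (0,2)(W), (4,1)(W), (4,0)(W), (3,1)(W), all W → L
(4,6): only reaches (0,6)(W), (4,5)(W), (4,4)(W), (4,3)(W), (3,5)(W), all W → L
(5,1): only reaches (1,1)(W), (0,1)(W), (5,0)(W), (4,0)(W), all W → L
(5,5): only reaches (1,5)(W), (0,5)(W), (5,4)(W), (5,3)(W), (5,2)(W), (4,4)(W), all W → L
(6,1): only reaches (2,1)(W), (1,1)(W), (6,0)(W), (5,0)(W), all W → L
(6,5): only reaches (2,5)(W), (1,5)(W), (6,4)(W), (6,3)(W), (6,2)(W), (5,4)(W), all W → L
(7,1): only reaches (3,1)(W), (2,1)(W), (7,0)(W), (6,0)(W), all W → L
(7,5): only reaches (3,5)(W), (2,5)(W), (7,4)(W), (7,3)(W), (7,2)(W), (6,4)(W), all W → L
Every other cell has at least one move into one of the L cells above, so it is W.
(0,4): one of the L cells justified above, so L
(7,8): the move to (3,8) reaches an L cell, so W

(0,4): L, (7,8): W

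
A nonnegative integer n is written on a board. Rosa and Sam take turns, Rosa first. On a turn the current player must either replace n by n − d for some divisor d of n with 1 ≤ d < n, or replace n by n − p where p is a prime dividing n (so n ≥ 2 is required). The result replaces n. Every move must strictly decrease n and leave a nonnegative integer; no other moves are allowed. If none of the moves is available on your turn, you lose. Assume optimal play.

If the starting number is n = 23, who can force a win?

Rosa wins.

Use the standard recursion: the mover loses at a terminal position; elsewhere, the mover wins exactly when some move hands the opponent an L position.
n=0: no move → L
n=1: no move → L
n=2: can move to 0, which is L ⇒ W
n=3: can move to 0, which is L ⇒ W
n=4: moves to 2(W), 3(W); every one is W ⇒ L
n=5: can move to 0, which is L ⇒ W
n=6: can move to 4, which is L ⇒ W
n=7: can move to 0, which is L ⇒ W
n=8: can move to 4, which is L ⇒ W
n=9: moves to 6(W), 8(W); every one is W ⇒ L
n=10: can move to 9, which is L ⇒ W
n=11: can move to 0, which is L ⇒ W
n=12: can move to 9, which is L ⇒ W
n=13: can move to 0, which is L ⇒ W
n=14: moves to 7(W), 12(W), 13(W); every one is W ⇒ L
n=15: can move to 14, which is L ⇒ W
n=16: can move to 14, which is L ⇒ W
n=17: can move to 0, which is L ⇒ W
n=18: can move to 9, which is L ⇒ W
n=19: can move to 0, which is L ⇒ W
n=20: moves to 10(W), 15(W), 16(W), 18(W), 19(W); every one is W ⇒ L
n=21: can move to 14, which is L ⇒ W
n=22: can move to 20, which is L ⇒ W
n=23: can move to 0, which is L ⇒ W
From 23 Rosa can move to 0, reaching an L position.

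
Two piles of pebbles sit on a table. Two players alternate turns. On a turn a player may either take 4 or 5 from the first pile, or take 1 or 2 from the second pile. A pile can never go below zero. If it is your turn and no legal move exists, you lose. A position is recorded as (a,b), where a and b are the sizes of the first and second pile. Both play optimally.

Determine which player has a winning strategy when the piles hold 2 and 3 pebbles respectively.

The second player wins.

Label each position W (a win for the player to move) or L (a loss). A position with no legal move is L; any other position is W exactly when some move reaches an L, and L when every move reaches a W.
No move ever increases a pile, so every position that can arise here has a ≤ 2 and b ≤ 3; it is enough to label the cells with 0 ≤ a ≤ 2 and 0 ≤ b ≤ 3.
Every move lowers a or b (never raises either), so fill the grid row by row in increasing a, and left to right within a row: each cell's successors are then already labelled.
      b=0  b=1  b=2  b=3
a=0:    L    W    W    L
a=1:    L    W    W    L
a=2:    L    W    W    L
Cells with no legal move (terminal, hence L): (0,0), (1,0), (2,0).
The remaining L cells, each justified by listing all of its moves:
(0,3): moves to (0,2)(W), (0,1)(W); every one is W ⇒ L
(1,3): moves to (1,2)(W), (1,1)(W); every one is W ⇒ L
(2,3): moves to (2,2)(W), (2,1)(W); every one is W ⇒ L
Every other cell has at least one move into one of the L cells above, so it is W.
The starting position (2,3) is L: whatever the player to move does, the opponent receives a W position.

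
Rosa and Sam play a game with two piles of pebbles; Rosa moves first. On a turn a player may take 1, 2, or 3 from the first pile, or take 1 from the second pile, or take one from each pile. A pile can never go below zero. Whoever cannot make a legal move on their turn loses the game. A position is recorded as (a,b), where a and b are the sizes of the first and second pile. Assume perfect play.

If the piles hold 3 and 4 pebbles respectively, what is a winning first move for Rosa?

Positions with no move are L. A position that does have a move is losing for the player to move precisely when every available move leads to a winning position for the opponent. Fill in the labels:
No move ever increases a pile, so every position that can arise here has a ≤ 3 and b ≤ 4; it is enough to label the cells with 0 ≤ a ≤ 3 and 0 ≤ b ≤ 4.
Every move lowers a or b (never raises either), so fill the grid row by row in increasing a, and left to right within a row: each cell's successors are then already labelled.
      b=0  b=1  b=2  b=3  b=4
a=0:    L    W    L    W    L
a=1:    W    W    W    W    W
a=2:    W    L    W    L    W
a=3:    W    W    W    W    W
Cells with no legal move (terminal, hence L): (0,0).
The remaining L cells, each justified by listing all of its moves:
(0,2): →(0,1)(W) only, which is W, so L
(0,4): →(0,3)(W) only, which is W, so L
(2,1): →(1,1)(W), (0,1)(W), (2,0)(W), (1,0)(W) — all W, so L
(2,3): →(1,3)(W), (0,3)(W), (2,2)(W), (1,2)(W) — all W, so L
Every other cell has at least one move into one of the L cells above, so it is W.
From (3,4), the L positions reachable in one move are: (0,4), (2,3). Any move reaching one of these is winning.

Move to (0,4).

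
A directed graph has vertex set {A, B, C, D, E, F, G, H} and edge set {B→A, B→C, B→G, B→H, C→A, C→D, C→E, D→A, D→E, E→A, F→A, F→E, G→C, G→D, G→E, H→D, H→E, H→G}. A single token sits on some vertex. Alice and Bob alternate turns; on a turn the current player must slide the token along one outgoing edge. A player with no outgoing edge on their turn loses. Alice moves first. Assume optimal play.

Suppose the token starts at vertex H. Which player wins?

Label each position W (a win for the player to move) or L (a loss). A position with no legal move is L; any other position is W exactly when some move reaches an L, and L when every move reaches a W.
Every edge goes from a vertex to one that appears earlier in the order A, E, D, C, G, H, F, B, so processing vertices in that order labels each vertex after all of its successors.
A: no outgoing edge → L
E: reaches L-position A → W
D: reaches L-position A → W
C: reaches L-position A → W
G: only reaches C(W), D(W), E(W), all W → L
H: reaches L-position G → W
F: reaches L-position A → W
B: reaches L-position G → W
The starting position H is W: Alice should move to G, handing over an L position.

Alice wins.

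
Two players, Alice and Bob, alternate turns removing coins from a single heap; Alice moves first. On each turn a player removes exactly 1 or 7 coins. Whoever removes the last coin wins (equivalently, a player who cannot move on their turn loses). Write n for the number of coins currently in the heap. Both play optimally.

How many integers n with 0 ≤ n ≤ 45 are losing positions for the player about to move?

23

Work bottom-up. With no move the player to move loses. Otherwise the position is W if at least one move leads to an L position for the opponent, and L if every move leads to a W.
n=0: no move → L
n=1: can move to 0, which is L ⇒ W
n=2: the only move is to 1(W), a W ⇒ L
n=3: can move to 2, which is L ⇒ W
n=4: the only move is to 3(W), a W ⇒ L
n=5: can move to 4, which is L ⇒ W
n=6: the only move is to 5(W), a W ⇒ L
n=7: can move to 6, which is L ⇒ W
n=8: moves to 7(W), 1(W); every one is W ⇒ L
n=9: can move to 8, which is L ⇒ W
n=10: moves to 9(W), 3(W); every one is W ⇒ L
n=11: can move to 10, which is L ⇒ W
n=12: moves to 11(W), 5(W); every one is W ⇒ L
n=13: can move to 12, which is L ⇒ W
n=14: moves to 13(W), 7(W); every one is W ⇒ L
n=15: can move to 14, which is L ⇒ W
n=16: moves to 15(W), 9(W); every one is W ⇒ L
n=17: can move to 16, which is L ⇒ W
n=18: moves to 17(W), 11(W); every one is W ⇒ L
n=19: can move to 18, which is L ⇒ W
n=20: moves to 19(W), 13(W); every one is W ⇒ L
n=21: can move to 20, which is L ⇒ W
n=22: moves to 21(W), 15(W); every one is W ⇒ L
n=23: can move to 22, which is L ⇒ W
n=24: moves to 23(W), 17(W); every one is W ⇒ L
n=25: can move to 24, which is L ⇒ W
n=26: moves to 25(W), 19(W); every one is W ⇒ L
n=27: can move to 26, which is L ⇒ W
n=28: moves to 27(W), 21(W); every one is W ⇒ L
n=29: can move to 28, which is L ⇒ W
n=30: moves to 29(W), 23(W); every one is W ⇒ L
n=31: can move to 30, which is L ⇒ W
n=32: moves to 31(W), 25(W); every one is W ⇒ L
n=33: can move to 32, which is L ⇒ W
n=34: moves to 33(W), 27(W); every one is W ⇒ L
n=35: can move to 34, which is L ⇒ W
n=36: moves to 35(W), 29(W); every one is W ⇒ L
n=37: can move to 36, which is L ⇒ W
n=38: moves to 37(W), 31(W); every one is W ⇒ L
n=39: can move to 38, which is L ⇒ W
n=40: moves to 39(W), 33(W); every one is W ⇒ L
n=41: can move to 40, which is L ⇒ W
n=42: moves to 41(W), 35(W); every one is W ⇒ L
n=43: can move to 42, which is L ⇒ W
n=44: moves to 43(W), 37(W); every one is W ⇒ L
n=45: can move to 44, which is L ⇒ W
L entries with 0 ≤ n ≤ 45: n = 0, 2, 4, 6, 8, 10, 12, 14, 16, 18, 20, 22, 24, 26, 28, 30, 32, 34, 36, 38, 40, 42, 44; that makes 23.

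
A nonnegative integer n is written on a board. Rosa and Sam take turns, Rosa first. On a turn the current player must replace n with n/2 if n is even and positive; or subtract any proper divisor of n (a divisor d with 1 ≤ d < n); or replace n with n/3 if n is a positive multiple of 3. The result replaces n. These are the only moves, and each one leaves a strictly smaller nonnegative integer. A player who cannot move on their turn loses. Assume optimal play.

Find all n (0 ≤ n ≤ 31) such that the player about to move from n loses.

0, 1, 4, 7, 9, 11, 13, 15, 17, 19, 23, 25, 28, 31

Use the standard recursion: the mover loses at a terminal position; elsewhere, the mover wins exactly when some move hands the opponent an L position.
n=0: no move → L
n=1: no move → L
n=2: W (go to 1, an L position)
n=3: W (go to 1, an L position)
n=4: L (options 2(W), 3(W) are all W)
n=5: W (go to 4, an L position)
n=6: W (go to 4, an L position)
n=7: L (sole option 6(W) is W)
n=8: W (go to 4, an L position)
n=9: L (options 3(W), 6(W), 8(W) are all W)
n=10: W (go to 9, an L position)
n=11: L (sole option 10(W) is W)
n=12: W (go to 4, an L position)
n=13: L (sole option 12(W) is W)
n=14: W (go to 7, an L position)
n=15: L (options 5(W), 10(W), 12(W), 14(W) are all W)
n=16: W (go to 15, an L position)
n=17: L (sole option 16(W) is W)
n=18: W (go to 9, an L position)
n=19: L (sole option 18(W) is W)
n=20: W (go to 15, an L position)
n=21: W (go to 7, an L position)
n=22: W (go to 11, an L position)
n=23: L (sole option 22(W) is W)
n=24: W (go to 23, an L position)
n=25: L (options 20(W), 24(W) are all W)
n=26: W (go to 13, an L position)
n=27: W (go to 9, an L position)
n=28: L (options 14(W), 21(W), 24(W), 26(W), 27(W) are all W)
n=29: W (go to 28, an L position)
n=30: W (go to 15, an L position)
n=31: L (sole option 30(W) is W)
The losing starting values of n are exactly the entries labelled L in this table (14 of them).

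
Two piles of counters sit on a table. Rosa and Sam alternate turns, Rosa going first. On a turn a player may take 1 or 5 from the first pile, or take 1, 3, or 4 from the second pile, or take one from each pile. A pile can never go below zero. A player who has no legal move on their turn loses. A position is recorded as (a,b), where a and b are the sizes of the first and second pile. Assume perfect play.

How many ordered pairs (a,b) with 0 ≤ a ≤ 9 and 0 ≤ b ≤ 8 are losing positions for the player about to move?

Compute win/loss labels from the base case upward. A position with no move is L. Any other position is W if it can reach an L in one move, else L.
Every move lowers a or b (never raises either), so fill the grid row by row in increasing a, and left to right within a row: each cell's successors are then already labelled.
      b=0  b=1  b=2  b=3  b=4  b=5  b=6  b=7  b=8
a=0:    L    W    L    W    W    W    W    L    W
a=1:    W    W    W    W    L    W    L    W    W
a=2:    L    W    L    W    W    W    W    W    L
a=3:    W    W    W    W    L    W    L    W    W
a=4:    L    W    L    W    W    W    W    W    L
a=5:    W    W    W    W    L    W    L    W    W
a=6:    L    W    L    W    W    W    W    W    L
a=7:    W    W    W    W    L    W    L    W    W
a=8:    L    W    L    W    W    W    W    W    L
a=9:    W    W    W    W    L    W    L    W    W
Cells with no legal move (terminal, hence L): (0,0).
The remaining L cells, each justified by listing all of its moves:
(0,2): L (sole option (0,1)(W) is W)
(0,7): L (options (0,6)(W), (0,4)(W), (0,3)(W) are all W)
(1,4): L (options (0,4)(W), (1,3)(W), (1,1)(W), (1,0)(W), (0,3)(W) are all W)
(1,6): L (options (0,6)(W), (1,5)(W), (1,3)(W), (1,2)(W), (0,5)(W) are all W)
(2,0): L (sole option (1,0)(W) is W)
(2,2): L (options (1,2)(W), (2,1)(W), (1,1)(W) are all W)
(2,8): L (options (1,8)(W), (2,7)(W), (2,5)(W), (2,4)(W), (1,7)(W) are all W)
(3,4): L (options (2,4)(W), (3,3)(W), (3,1)(W), (3,0)(W), (2,3)(W) are all W)
(3,6): L (options (2,6)(W), (3,5)(W), (3,3)(W), (3,2)(W), (2,5)(W) are all W)
(4,0): L (sole option (3,0)(W) is W)
(4,2): L (options (3,2)(W), (4,1)(W), (3,1)(W) are all W)
(4,8): L (options (3,8)(W), (4,7)(W), (4,5)(W), (4,4)(W), (3,7)(W) are all W)
(5,4): L (options (4,4)(W), (0,4)(W), (5,3)(W), (5,1)(W), (5,0)(W), (4,3)(W) are all W)
(5,6): L (options (4,6)(W), (0,6)(W), (5,5)(W), (5,3)(W), (5,2)(W), (4,5)(W) are all W)
(6,0): L (options (5,0)(W), (1,0)(W) are all W)
(6,2): L (options (5,2)(W), (1,2)(W), (6,1)(W), (5,1)(W) are all W)
(6,8): L (options (5,8)(W), (1,8)(W), (6,7)(W), (6,5)(W), (6,4)(W), (5,7)(W) are all W)
(7,4): L (options (6,4)(W), (2,4)(W), (7,3)(W), (7,1)(W), (7,0)(W), (6,3)(W) are all W)
(7,6): L (options (6,6)(W), (2,6)(W), (7,5)(W), (7,3)(W), (7,2)(W), (6,5)(W) are all W)
(8,0): L (options (7,0)(W), (3,0)(W) are all W)
(8,2): L (options (7,2)(W), (3,2)(W), (8,1)(W), (7,1)(W) are all W)
(8,8): L (options (7,8)(W), (3,8)(W), (8,7)(W), (8,5)(W), (8,4)(W), (7,7)(W) are all W)
(9,4): L (options (8,4)(W), (4,4)(W), (9,3)(W), (9,1)(W), (9,0)(W), (8,3)(W) are all W)
(9,6): L (options (8,6)(W), (4,6)(W), (9,5)(W), (9,3)(W), (9,2)(W), (8,5)(W) are all W)
Every other cell has at least one move into one of the L cells above, so it is W.
L cells per row: a=0: 3, a=1: 2, a=2: 3, a=3: 2, a=4: 3, a=5: 2, a=6: 3, a=7: 2, a=8: 3, a=9: 2; total 25.

25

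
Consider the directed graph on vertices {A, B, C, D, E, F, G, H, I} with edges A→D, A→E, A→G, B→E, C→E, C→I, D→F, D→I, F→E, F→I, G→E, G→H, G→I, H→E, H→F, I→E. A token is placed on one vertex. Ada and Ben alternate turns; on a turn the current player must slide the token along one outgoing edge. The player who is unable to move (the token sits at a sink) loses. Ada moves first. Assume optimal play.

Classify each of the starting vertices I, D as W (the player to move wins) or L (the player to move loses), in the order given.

Build the W/L table. Terminal = L. A non-terminal position is W if it has a move to some L; otherwise it is L.
Every edge goes from a vertex to one that appears earlier in the order E, I, F, H, D, C, G, A, B, so processing vertices in that order labels each vertex after all of its successors.
E: no outgoing edge → L
I: reaches L-position E → W
F: reaches L-position E → W
H: reaches L-position E → W
D: only reaches F(W), I(W), all W → L
C: reaches L-position E → W
G: reaches L-position E → W
A: reaches L-position D → W
B: reaches L-position E → W

I: W, D: L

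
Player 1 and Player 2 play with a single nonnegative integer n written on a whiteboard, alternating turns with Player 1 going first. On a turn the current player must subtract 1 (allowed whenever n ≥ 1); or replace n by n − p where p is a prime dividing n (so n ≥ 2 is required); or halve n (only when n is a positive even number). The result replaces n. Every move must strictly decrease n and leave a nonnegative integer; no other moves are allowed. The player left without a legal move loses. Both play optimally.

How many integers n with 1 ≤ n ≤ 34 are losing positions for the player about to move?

Work bottom-up. With no move the player to move loses. Otherwise the position is W if at least one move leads to an L position for the opponent, and L if every move leads to a W.
n=0: no move → L
n=1: →0(L), so W
n=2: →0(L), so W
n=3: →0(L), so W
n=4: →2(W), 3(W) — all W, so L
n=5: →0(L), so W
n=6: →4(L), so W
n=7: →0(L), so W
n=8: →4(L), so W
n=9: →6(W), 8(W) — all W, so L
n=10: →9(L), so W
n=11: →0(L), so W
n=12: →9(L), so W
n=13: →0(L), so W
n=14: →7(W), 12(W), 13(W) — all W, so L
n=15: →14(L), so W
n=16: →14(L), so W
n=17: →0(L), so W
n=18: →9(L), so W
n=19: →0(L), so W
n=20: →10(W), 15(W), 18(W), 19(W) — all W, so L
n=21: →14(L), so W
n=22: →20(L), so W
n=23: →0(L), so W
n=24: →12(W), 21(W), 22(W), 23(W) — all W, so L
n=25: →20(L), so W
n=26: →24(L), so W
n=27: →24(L), so W
n=28: →14(L), so W
n=29: →0(L), so W
n=30: →15(W), 25(W), 27(W), 28(W), 29(W) — all W, so L
n=31: →0(L), so W
n=32: →30(L), so W
n=33: →30(L), so W
n=34: →17(W), 32(W), 33(W) — all W, so L
L entries with 1 ≤ n ≤ 34 (n=0 is outside the asked range and is not counted): n = 4, 9, 14, 20, 24, 30, 34; that makes 7.

7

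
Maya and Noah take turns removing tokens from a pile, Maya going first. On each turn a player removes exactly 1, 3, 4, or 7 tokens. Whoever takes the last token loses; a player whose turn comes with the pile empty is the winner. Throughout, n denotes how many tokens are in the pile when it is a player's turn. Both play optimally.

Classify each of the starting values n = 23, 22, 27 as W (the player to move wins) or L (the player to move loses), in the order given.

23: W, 22: W, 27: L

Work bottom-up. With no move the player to move wins. Otherwise the position is W if at least one move leads to an L position for the opponent, and L if every move leads to a W.
n=0: no move; the opponent has just taken the last token and therefore loses → W
n=1: L (sole option 0(W) is W)
n=2: W (go to 1, an L position)
n=3: L (options 2(W), 0(W) are all W)
n=4: W (go to 3, an L position)
n=5: W (go to 1, an L position)
n=6: W (go to 3, an L position)
n=7: W (go to 3, an L position)
n=8: W (go to 1, an L position)
n=9: L (options 8(W), 6(W), 5(W), 2(W) are all W)
n=10: W (go to 9, an L position)
n=11: L (options 10(W), 8(W), 7(W), 4(W) are all W)
n=12: W (go to 11, an L position)
n=13: W (go to 9, an L position)
n=14: W (go to 11, an L position)
n=15: W (go to 11, an L position)
n=16: W (go to 9, an L position)
n=17: L (options 16(W), 14(W), 13(W), 10(W) are all W)
n=18: W (go to 17, an L position)
n=19: L (options 18(W), 16(W), 15(W), 12(W) are all W)
n=20: W (go to 19, an L position)
n=21: W (go to 17, an L position)
n=22: W (go to 19, an L position)
n=23: W (go to 19, an L position)
n=24: W (go to 17, an L position)
n=25: L (options 24(W), 22(W), 21(W), 18(W) are all W)
n=26: W (go to 25, an L position)
n=27: L (options 26(W), 24(W), 23(W), 20(W) are all W)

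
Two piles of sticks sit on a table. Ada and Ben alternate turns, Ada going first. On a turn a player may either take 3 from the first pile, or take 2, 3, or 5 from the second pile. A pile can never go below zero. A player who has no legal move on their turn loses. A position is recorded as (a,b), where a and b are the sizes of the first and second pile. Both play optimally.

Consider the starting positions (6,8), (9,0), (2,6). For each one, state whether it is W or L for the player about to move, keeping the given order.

Positions with no move are L. A position that does have a move is losing for the player to move precisely when every available move leads to a winning position for the opponent. Fill in the labels:
No move ever increases a pile, so every position that can arise here has a ≤ 9 and b ≤ 8; it is enough to label the cells with 0 ≤ a ≤ 9 and 0 ≤ b ≤ 8.
Every move lowers a or b (never raises either), so fill the grid row by row in increasing a, and left to right within a row: each cell's successors are then already labelled.
      b=0  b=1  b=2  b=3  b=4  b=5  b=6  b=7  b=8
a=0:    L    L    W    W    W    W    W    L    L
a=1:    L    L    W    W    W    W    W    L    L
a=2:    L    L    W    W    W    W    W    L    L
a=3:    W    W    L    L    W    W    W    W    W
a=4:    W    W    L    L    W    W    W    W    W
a=5:    W    W    L    L    W    W    W    W    W
a=6:    L    L    W    W    W    W    W    L    L
a=7:    L    L    W    W    W    W    W    L    L
a=8:    L    L    W    W    W    W    W    L    L
a=9:    W    W    L    L    W    W    W    W    W
Cells with no legal move (terminal, hence L): (0,0), (0,1), (1,0), (1,1), (2,0), (2,1).
The remaining L cells, each justified by listing all of its moves:
(0,7): L (options (0,5)(W), (0,4)(W), (0,2)(W) are all W)
(0,8): L (options (0,6)(W), (0,5)(W), (0,3)(W) are all W)
(1,7): L (options (1,5)(W), (1,4)(W), (1,2)(W) are all W)
(1,8): L (options (1,6)(W), (1,5)(W), (1,3)(W) are all W)
(2,7): L (options (2,5)(W), (2,4)(W), (2,2)(W) are all W)
(2,8): L (options (2,6)(W), (2,5)(W), (2,3)(W) are all W)
(3,2): L (options (0,2)(W), (3,0)(W) are all W)
(3,3): L (options (0,3)(W), (3,1)(W), (3,0)(W) are all W)
(4,2): L (options (1,2)(W), (4,0)(W) are all W)
(4,3): L (options (1,3)(W), (4,1)(W), (4,0)(W) are all W)
(5,2): L (options (2,2)(W), (5,0)(W) are all W)
(5,3): L (options (2,3)(W), (5,1)(W), (5,0)(W) are all W)
(6,0): L (sole option (3,0)(W) is W)
(6,1): L (sole option (3,1)(W) is W)
(6,7): L (options (3,7)(W), (6,5)(W), (6,4)(W), (6,2)(W) are all W)
(6,8): L (options (3,8)(W), (6,6)(W), (6,5)(W), (6,3)(W) are all W)
(7,0): L (sole option (4,0)(W) is W)
(7,1): L (sole option (4,1)(W) is W)
(7,7): L (options (4,7)(W), (7,5)(W), (7,4)(W), (7,2)(W) are all W)
(7,8): L (options (4,8)(W), (7,6)(W), (7,5)(W), (7,3)(W) are all W)
(8,0): L (sole option (5,0)(W) is W)
(8,1): L (sole option (5,1)(W) is W)
(8,7): L (options (5,7)(W), (8,5)(W), (8,4)(W), (8,2)(W) are all W)
(8,8): L (options (5,8)(W), (8,6)(W), (8,5)(W), (8,3)(W) are all W)
(9,2): L (options (6,2)(W), (9,0)(W) are all W)
(9,3): L (options (6,3)(W), (9,1)(W), (9,0)(W) are all W)
Every other cell has at least one move into one of the L cells above, so it is W.
(6,8): one of the L cells justified above, so L
(9,0): the move to (6,0) reaches an L cell, so W
(2,6): the move to (2,1) reaches an L cell, so W

(6,8): L, (9,0): W, (2,6): W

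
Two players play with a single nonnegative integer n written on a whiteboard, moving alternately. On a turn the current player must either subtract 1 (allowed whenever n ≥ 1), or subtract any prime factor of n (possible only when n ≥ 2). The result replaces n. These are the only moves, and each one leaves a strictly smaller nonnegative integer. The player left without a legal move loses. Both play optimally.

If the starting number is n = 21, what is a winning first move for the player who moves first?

Move to 20.

Work bottom-up. With no move the player to move loses. Otherwise the position is W if at least one move leads to an L position for the opponent, and L if every move leads to a W.
n=0: no move → L
n=1: W (go to 0, an L position)
n=2: W (go to 0, an L position)
n=3: W (go to 0, an L position)
n=4: L (options 2(W), 3(W) are all W)
n=5: W (go to 0, an L position)
n=6: W (go to 4, an L position)
n=7: W (go to 0, an L position)
n=8: L (options 6(W), 7(W) are all W)
n=9: W (go to 8, an L position)
n=10: W (go to 8, an L position)
n=11: W (go to 0, an L position)
n=12: L (options 9(W), 10(W), 11(W) are all W)
n=13: W (go to 0, an L position)
n=14: W (go to 12, an L position)
n=15: W (go to 12, an L position)
n=16: L (options 14(W), 15(W) are all W)
n=17: W (go to 0, an L position)
n=18: W (go to 16, an L position)
n=19: W (go to 0, an L position)
n=20: L (options 15(W), 18(W), 19(W) are all W)
n=21: W (go to 20, an L position)
From 21, the L positions reachable in one move are: 20.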